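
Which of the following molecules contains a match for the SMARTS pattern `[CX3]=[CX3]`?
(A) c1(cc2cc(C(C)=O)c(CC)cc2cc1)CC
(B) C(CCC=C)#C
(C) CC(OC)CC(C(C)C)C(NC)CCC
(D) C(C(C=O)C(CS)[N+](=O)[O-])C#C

[CX3]=[CX3] describes a non-aromatic C=C double bond between two sp2 carbons (an alkene).
(A) has an ethyl group (-CH2CH3) but its C-C bond is a single bond between CX4 carbons, not CX3=CX3.
(B) contains a vinyl group (-CH=CH2), which satisfies every atom and bond constraint.
(C) has an ethyl group (-CH2CH3) but its C-C bond is a single bond between CX4 carbons, not CX3=CX3.
(D) has an ethynyl group (-C#CH) but the C-C bond is a triple bond, not a double bond.
So the answer is (B).

B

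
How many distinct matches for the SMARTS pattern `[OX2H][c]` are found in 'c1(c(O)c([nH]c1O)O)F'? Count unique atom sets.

3

[OX2H][c] is the SMARTS for a phenol: a hydroxyl oxygen attached to an aromatic carbon.
The molecule carries 3 separate instances of a hydroxyl group (-OH) meeting every constraint; each maps to a distinct set of atoms, giving 3 matches.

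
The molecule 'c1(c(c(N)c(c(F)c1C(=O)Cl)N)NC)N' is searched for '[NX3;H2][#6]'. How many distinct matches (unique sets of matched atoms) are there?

3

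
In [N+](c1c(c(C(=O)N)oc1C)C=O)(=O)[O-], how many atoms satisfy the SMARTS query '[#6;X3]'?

Check the 14 heavy atoms by environment: 1× o (aromatic, X2) → no; 4× c (aromatic, X3) → match; 1× N (charge +1, X3) → no; 1× O (charge -1, X1) → no; 3× O (X1) → no; 2× C (X3) → match; 1× C (X4) → no; 1× N (X3) → no.
Summing the matching environments: 4 + 2 = 6 matching atoms.

6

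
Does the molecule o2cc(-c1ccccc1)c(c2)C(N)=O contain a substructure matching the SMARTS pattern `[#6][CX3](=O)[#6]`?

No

The pattern [#6][CX3](=O)[#6] describes a carbonyl carbon (no H) flanked by two carbons — a ketone.
The closest candidate here is a primary amide (-C(=O)NH2), but one neighbour of the carbonyl carbon is N, not C. No other fragment satisfies the full query, so there is no match.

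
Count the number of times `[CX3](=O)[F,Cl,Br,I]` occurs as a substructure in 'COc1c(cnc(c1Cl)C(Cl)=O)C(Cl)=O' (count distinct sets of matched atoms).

2

[CX3](=O)[F,Cl,Br,I] is the SMARTS for an acyl halide: a carbonyl carbon bonded to a halogen.
The molecule carries 2 separate instances of an acyl chloride (-C(=O)Cl) meeting every constraint; each maps to a distinct set of atoms, giving 2 matches.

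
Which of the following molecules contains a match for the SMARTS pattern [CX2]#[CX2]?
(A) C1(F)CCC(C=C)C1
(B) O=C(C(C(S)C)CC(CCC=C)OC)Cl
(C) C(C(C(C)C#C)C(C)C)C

C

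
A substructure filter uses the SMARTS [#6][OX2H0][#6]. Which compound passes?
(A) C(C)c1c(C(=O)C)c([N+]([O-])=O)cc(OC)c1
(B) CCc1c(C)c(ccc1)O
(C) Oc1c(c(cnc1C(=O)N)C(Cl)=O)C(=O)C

A

[#6][OX2H0][#6] describes an aliphatic oxygen bridging two carbons with no H on the oxygen (an ether).
(A) contains a methoxy ether (-OCH3), which satisfies every atom and bond constraint.
(B) has a hydroxyl group (-OH) but the oxygen has H1, not H0 bridging two carbons.
(C) has a hydroxyl group (-OH) but the oxygen has H1, not H0 bridging two carbons.
So the answer is (A).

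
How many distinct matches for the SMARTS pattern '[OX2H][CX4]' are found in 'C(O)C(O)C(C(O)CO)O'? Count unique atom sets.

[OX2H][CX4] is the SMARTS for an aliphatic alcohol: a hydroxyl oxygen bound to an sp3 (X4) carbon.
The molecule carries 5 separate instances of a hydroxyl group (-OH) meeting every constraint; each maps to a distinct set of atoms, giving 5 matches.

5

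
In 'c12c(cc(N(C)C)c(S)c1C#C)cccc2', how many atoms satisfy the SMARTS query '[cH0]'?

Check the 16 heavy atoms by environment: 5× c (aromatic, H0) → match; 5× c (aromatic, H1) → no; 1× C (H0) → no; 1× C (H1) → no; 1× N (H0) → no; 2× C (H3) → no; 1× S (H1) → no.
That gives 5 matching atoms.

5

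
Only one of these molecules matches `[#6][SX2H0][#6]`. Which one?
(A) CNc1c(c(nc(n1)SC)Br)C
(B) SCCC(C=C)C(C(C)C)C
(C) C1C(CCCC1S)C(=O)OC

A

[#6][SX2H0][#6] describes an aliphatic sulfur bridging two carbons with no H on the sulfur (a thioether).
(A) contains a methylthio ether (-SCH3), which satisfies every atom and bond constraint.
(B) has a thiol (-SH) but the sulfur has H1, not H0 bridging two carbons.
(C) has a thiol (-SH) but the sulfur has H1, not H0 bridging two carbons.
So the answer is (A).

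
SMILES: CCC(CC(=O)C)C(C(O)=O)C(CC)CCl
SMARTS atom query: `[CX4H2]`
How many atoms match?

The query [CX4H2] means: sp3 carbon (X4) with exactly two hydrogens.
Check the 16 heavy atoms by environment: 4× C (H2, X4) → match; 3× C (H1, X4) → no; 2× C (H0, X3) → no; 2× O (H0, X1) → no; 1× O (H1, X2) → no; 3× C (H3, X4) → no; 1× Cl (H0, X1) → no.
That gives 4 matching atoms.

4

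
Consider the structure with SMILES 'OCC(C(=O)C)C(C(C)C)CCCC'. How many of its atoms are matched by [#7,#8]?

The query [#7,#8] means: nitrogen or oxygen (comma = OR).
Check the 14 heavy atoms by environment: 12× C → no; 2× O → match.
That gives 2 matching atoms.

2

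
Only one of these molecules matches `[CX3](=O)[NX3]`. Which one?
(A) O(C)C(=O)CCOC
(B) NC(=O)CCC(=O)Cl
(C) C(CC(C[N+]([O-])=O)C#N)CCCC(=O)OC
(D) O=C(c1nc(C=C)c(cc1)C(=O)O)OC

[CX3](=O)[NX3] describes a carbonyl carbon bonded to a trivalent nitrogen (an amide).
(A) has a methyl-ester group (-C(=O)OCH3) but the carbonyl is bonded to O, not to an NX3 nitrogen.
(B) contains a primary amide (-C(=O)NH2), which satisfies every atom and bond constraint.
(C) has a nitrile (-C#N) but the nitrile N is NX1 (triple-bonded), not NX3.
(D) has a carboxylic acid group (-C(=O)OH) but the carbonyl is bonded to O, not to an NX3 nitrogen.
So the answer is (B).

B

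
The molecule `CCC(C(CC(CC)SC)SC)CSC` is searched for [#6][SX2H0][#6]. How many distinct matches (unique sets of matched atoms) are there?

3

[#6][SX2H0][#6] is the SMARTS for a thioether: an aliphatic sulfur bridging two carbons with no H on the sulfur.
The molecule carries 3 separate instances of a methylthio ether (-SCH3) meeting every constraint; each maps to a distinct set of atoms, giving 3 matches.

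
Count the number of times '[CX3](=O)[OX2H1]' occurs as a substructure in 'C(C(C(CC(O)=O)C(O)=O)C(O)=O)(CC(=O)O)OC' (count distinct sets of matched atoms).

4

[CX3](=O)[OX2H1] is the SMARTS for a carboxylic acid: an sp2 carbon double-bonded to O and single-bonded to an -OH oxygen.
The molecule carries 4 separate instances of a carboxylic acid group (-C(=O)OH) meeting every constraint; each maps to a distinct set of atoms, giving 4 matches.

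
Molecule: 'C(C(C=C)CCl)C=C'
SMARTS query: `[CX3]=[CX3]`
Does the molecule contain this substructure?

Yes

The pattern [CX3]=[CX3] describes a non-aromatic C=C double bond between two sp2 carbons — an alkene.
The molecule carries a vinyl group (-CH=CH2), whose atoms satisfy every constraint of the query, so the pattern matches.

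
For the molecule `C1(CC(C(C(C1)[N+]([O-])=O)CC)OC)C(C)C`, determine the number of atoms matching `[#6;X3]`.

The query [#6;X3] means: any carbon (aromatic or not) with three total connections.
Check the 16 heavy atoms by environment: 12× C (X4) → no; 1× N (charge +1, X3) → no; 1× O (charge -1, X1) → no; 1× O (X1) → no; 1× O (X2) → no.
No environment satisfies the query, so 0 matching atoms.

0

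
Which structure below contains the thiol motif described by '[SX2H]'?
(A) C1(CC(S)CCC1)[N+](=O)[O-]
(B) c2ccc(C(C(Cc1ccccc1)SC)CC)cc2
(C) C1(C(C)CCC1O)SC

[SX2H] describes an aliphatic sulfur with two connections, one being H (a thiol).
(A) contains a thiol (-SH), which satisfies every atom and bond constraint.
(B) has a methylthio ether (-SCH3) but the sulfur has H0 (bonded to two carbons), not H1.
(C) has a methylthio ether (-SCH3) but the sulfur has H0 (bonded to two carbons), not H1.
So the answer is (A).

A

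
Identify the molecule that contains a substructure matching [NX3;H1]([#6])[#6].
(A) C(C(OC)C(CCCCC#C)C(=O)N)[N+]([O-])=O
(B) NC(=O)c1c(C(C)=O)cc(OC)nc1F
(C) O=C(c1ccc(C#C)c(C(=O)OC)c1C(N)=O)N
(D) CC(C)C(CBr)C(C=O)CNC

[NX3;H1]([#6])[#6] describes a trivalent nitrogen with one H, bonded to two carbons (a secondary amine).
(A) has a primary amide (-C(=O)NH2) but the -C(=O)NH2 nitrogen has H2, not H1.
(B) has a primary amide (-C(=O)NH2) but the -C(=O)NH2 nitrogen has H2, not H1.
(C) has a primary amide (-C(=O)NH2) but the -C(=O)NH2 nitrogen has H2, not H1.
(D) contains an N-methylamino group (-NHCH3), which satisfies every atom and bond constraint.
So the answer is (D).

D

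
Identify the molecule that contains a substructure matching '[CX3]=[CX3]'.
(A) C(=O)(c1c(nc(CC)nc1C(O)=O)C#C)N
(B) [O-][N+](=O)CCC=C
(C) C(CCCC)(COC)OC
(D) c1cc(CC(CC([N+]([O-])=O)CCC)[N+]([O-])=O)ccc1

B

[CX3]=[CX3] describes a non-aromatic C=C double bond between two sp2 carbons (an alkene).
(A) has an ethyl group (-CH2CH3) but its C-C bond is a single bond between CX4 carbons, not CX3=CX3.
(B) contains a vinyl group (-CH=CH2), which satisfies every atom and bond constraint.
(C) has an ethyl group (-CH2CH3) but its C-C bond is a single bond between CX4 carbons, not CX3=CX3.
(D) has an ethyl group (-CH2CH3) but its C-C bond is a single bond between CX4 carbons, not CX3=CX3.
So the answer is (B).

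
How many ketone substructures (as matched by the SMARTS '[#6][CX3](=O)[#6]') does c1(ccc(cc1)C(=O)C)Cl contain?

[#6][CX3](=O)[#6] is the SMARTS for a ketone: a carbonyl carbon (no H) flanked by two carbons.
Exactly one fragment in the molecule meets all constraints, giving 1 match.

1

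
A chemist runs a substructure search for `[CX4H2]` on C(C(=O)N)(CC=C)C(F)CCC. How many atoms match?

3

The query [CX4H2] means: sp3 carbon (X4) with exactly two hydrogens.
Check the 12 heavy atoms by environment: 3× C (H2, X4) → match; 2× C (H1, X4) → no; 1× F (H0, X1) → no; 1× C (H0, X3) → no; 1× O (H0, X1) → no; 1× N (H2, X3) → no; 1× C (H3, X4) → no; 1× C (H1, X3) → no; 1× C (H2, X3) → no.
That gives 3 matching atoms.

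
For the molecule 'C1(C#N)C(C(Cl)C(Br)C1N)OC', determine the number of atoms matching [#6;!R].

2

The query [#6;!R] means: carbon not in any ring.
Check the 12 heavy atoms by environment: 5× C (in 5-ring) → no; 1× Br (acyclic) → no; 2× N (acyclic) → no; 1× O (acyclic) → no; 2× C (acyclic) → match; 1× Cl (acyclic) → no.
That gives 2 matching atoms.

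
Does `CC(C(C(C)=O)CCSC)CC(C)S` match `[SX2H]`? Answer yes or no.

Yes

The pattern [SX2H] describes an aliphatic sulfur with two connections, one being H — a thiol.
The molecule carries a thiol (-SH), whose atoms satisfy every constraint of the query, so the pattern matches.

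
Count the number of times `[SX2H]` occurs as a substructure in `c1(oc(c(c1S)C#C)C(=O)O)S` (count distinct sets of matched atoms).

2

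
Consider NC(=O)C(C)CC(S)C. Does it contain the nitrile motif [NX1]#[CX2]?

The pattern [NX1]#[CX2] describes a nitrogen triple-bonded to a two-connected carbon — a nitrile.
The closest candidate here is a primary amide (-C(=O)NH2), but the nitrogen is NX3, not NX1. No other fragment satisfies the full query, so there is no match.

No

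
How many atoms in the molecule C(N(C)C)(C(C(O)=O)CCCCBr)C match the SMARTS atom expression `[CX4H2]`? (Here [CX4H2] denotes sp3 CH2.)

4

Check the 14 heavy atoms by environment: 3× C (H3, X4) → no; 2× C (H1, X4) → no; 4× C (H2, X4) → match; 1× C (H0, X3) → no; 1× O (H0, X1) → no; 1× O (H1, X2) → no; 1× N (H0, X3) → no; 1× Br (H0, X1) → no.
That gives 4 matching atoms.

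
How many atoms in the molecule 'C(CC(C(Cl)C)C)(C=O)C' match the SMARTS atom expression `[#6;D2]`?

The query [#6;D2] means: any carbon bonded to exactly two heavy atoms.
Check the 10 heavy atoms by environment: 3× C (D1) → no; 3× C (D3) → no; 2× C (D2) → match; 1× O (D1) → no; 1× Cl (D1) → no.
That gives 2 matching atoms.

2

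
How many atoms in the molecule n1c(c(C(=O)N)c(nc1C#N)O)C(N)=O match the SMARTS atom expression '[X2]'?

4

The query [X2] means: any atom with exactly two total connections (bonds + H).
Check the 15 heavy atoms by environment: 2× n (aromatic, X2) → match; 4× c (aromatic, X3) → no; 2× C (X3) → no; 2× O (X1) → no; 2× N (X3) → no; 1× C (X2) → match; 1× N (X1) → no; 1× O (X2) → match.
Summing the matching environments: 2 + 1 + 1 = 4 matching atoms.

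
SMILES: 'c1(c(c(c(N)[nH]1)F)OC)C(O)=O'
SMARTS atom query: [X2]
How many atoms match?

Check the 12 heavy atoms by environment: 1× n (aromatic, X3) → no; 4× c (aromatic, X3) → no; 2× O (X2) → match; 1× C (X4) → no; 1× F (X1) → no; 1× C (X3) → no; 1× O (X1) → no; 1× N (X3) → no.
That gives 2 matching atoms.

2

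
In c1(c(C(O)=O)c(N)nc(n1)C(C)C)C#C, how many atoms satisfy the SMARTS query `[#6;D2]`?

Check the 15 heavy atoms by environment: 2× n (aromatic, D2) → no; 4× c (aromatic, D3) → no; 2× C (D3) → no; 3× C (D1) → no; 1× N (D1) → no; 1× C (D2) → match; 2× O (D1) → no.
That gives 1 matching atom.

1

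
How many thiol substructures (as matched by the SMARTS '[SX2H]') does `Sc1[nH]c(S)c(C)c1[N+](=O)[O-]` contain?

2

[SX2H] is the SMARTS for a thiol: an aliphatic sulfur with two connections, one being H.
The molecule carries 2 separate instances of a thiol (-SH) meeting every constraint; each maps to a distinct set of atoms, giving 2 matches.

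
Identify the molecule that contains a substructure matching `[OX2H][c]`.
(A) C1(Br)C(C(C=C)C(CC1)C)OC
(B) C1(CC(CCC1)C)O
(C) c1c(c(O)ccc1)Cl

[OX2H][c] describes a hydroxyl oxygen attached to an aromatic carbon (a phenol).
(A) has a methoxy ether (-OCH3) but the oxygen has H0, not H1.
(B) has a hydroxyl group (-OH) but the -OH is on an aliphatic carbon, not an aromatic c.
(C) contains a hydroxyl group (-OH), which satisfies every atom and bond constraint.
So the answer is (C).

C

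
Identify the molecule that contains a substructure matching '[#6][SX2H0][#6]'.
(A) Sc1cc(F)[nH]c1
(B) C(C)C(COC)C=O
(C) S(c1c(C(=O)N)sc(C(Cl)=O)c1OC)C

C

[#6][SX2H0][#6] describes an aliphatic sulfur bridging two carbons with no H on the sulfur (a thioether).
(A) has a thiol (-SH) but the sulfur has H1, not H0 bridging two carbons.
(B) has a methoxy ether (-OCH3) but the bridging atom is O, not S.
(C) contains a methylthio ether (-SCH3), which satisfies every atom and bond constraint.
So the answer is (C).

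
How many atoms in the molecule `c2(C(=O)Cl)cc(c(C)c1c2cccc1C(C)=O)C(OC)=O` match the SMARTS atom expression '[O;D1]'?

3

The query [O;D1] means: aliphatic oxygen bonded to exactly one heavy atom.
Check the 21 heavy atoms by environment: 6× c (aromatic, D3) → no; 4× c (aromatic, D2) → no; 3× C (D3) → no; 3× O (D1) → match; 3× C (D1) → no; 1× Cl (D1) → no; 1× O (D2) → no.
That gives 3 matching atoms.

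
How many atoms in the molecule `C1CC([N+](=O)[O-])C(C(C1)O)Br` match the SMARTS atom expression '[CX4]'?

6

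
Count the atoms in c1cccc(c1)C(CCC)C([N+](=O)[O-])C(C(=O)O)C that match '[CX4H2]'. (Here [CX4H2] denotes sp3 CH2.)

2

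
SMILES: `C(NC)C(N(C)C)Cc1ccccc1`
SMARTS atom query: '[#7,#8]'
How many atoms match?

2

Check the 14 heavy atoms by environment: 6× C → no; 2× N → match; 6× c (aromatic) → no.
That gives 2 matching atoms.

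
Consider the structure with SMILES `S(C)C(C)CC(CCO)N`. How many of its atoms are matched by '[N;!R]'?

The query [N;!R] means: aliphatic nitrogen not in a ring.
Check the 10 heavy atoms by environment: 7× C (acyclic) → no; 1× O (acyclic) → no; 1× S (acyclic) → no; 1× N (acyclic) → match.
That gives 1 matching atom.

1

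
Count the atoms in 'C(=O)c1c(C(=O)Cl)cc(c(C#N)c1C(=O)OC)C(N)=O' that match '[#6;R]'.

6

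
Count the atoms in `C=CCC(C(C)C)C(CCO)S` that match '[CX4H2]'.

3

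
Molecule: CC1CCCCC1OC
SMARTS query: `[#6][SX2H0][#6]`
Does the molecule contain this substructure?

The pattern [#6][SX2H0][#6] describes an aliphatic sulfur bridging two carbons with no H on the sulfur — a thioether.
The closest candidate here is a methoxy ether (-OCH3), but the bridging atom is O, not S. No other fragment satisfies the full query, so there is no match.

No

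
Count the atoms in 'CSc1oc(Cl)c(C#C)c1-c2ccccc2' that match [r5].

5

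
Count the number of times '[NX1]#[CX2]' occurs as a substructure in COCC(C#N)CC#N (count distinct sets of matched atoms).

2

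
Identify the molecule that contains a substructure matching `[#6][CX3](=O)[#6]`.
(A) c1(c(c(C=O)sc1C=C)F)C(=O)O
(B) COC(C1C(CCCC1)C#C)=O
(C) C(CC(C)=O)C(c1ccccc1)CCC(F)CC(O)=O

[#6][CX3](=O)[#6] describes a carbonyl carbon (no H) flanked by two carbons (a ketone).
(A) has a carboxylic acid group (-C(=O)OH) but one neighbour of the carbonyl carbon is O, not C.
(B) has a methyl-ester group (-C(=O)OCH3) but one neighbour of the carbonyl carbon is O, not C.
(C) contains an acetyl/ketone group (-C(=O)CH3), which satisfies every atom and bond constraint.
So the answer is (C).

C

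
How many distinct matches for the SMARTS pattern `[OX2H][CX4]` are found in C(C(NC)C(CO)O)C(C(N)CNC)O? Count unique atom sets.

3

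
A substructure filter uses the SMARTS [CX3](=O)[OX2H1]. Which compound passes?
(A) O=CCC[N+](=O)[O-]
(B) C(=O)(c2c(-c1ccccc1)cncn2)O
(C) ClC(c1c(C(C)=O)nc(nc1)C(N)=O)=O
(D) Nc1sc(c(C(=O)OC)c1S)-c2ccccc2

B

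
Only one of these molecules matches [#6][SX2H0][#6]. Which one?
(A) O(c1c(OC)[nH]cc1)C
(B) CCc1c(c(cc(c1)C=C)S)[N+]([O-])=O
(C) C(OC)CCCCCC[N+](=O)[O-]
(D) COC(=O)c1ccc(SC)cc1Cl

[#6][SX2H0][#6] describes an aliphatic sulfur bridging two carbons with no H on the sulfur (a thioether).
(A) has a methoxy ether (-OCH3) but the bridging atom is O, not S.
(B) has a thiol (-SH) but the sulfur has H1, not H0 bridging two carbons.
(C) has a methoxy ether (-OCH3) but the bridging atom is O, not S.
(D) contains a methylthio ether (-SCH3), which satisfies every atom and bond constraint.
So the answer is (D).

D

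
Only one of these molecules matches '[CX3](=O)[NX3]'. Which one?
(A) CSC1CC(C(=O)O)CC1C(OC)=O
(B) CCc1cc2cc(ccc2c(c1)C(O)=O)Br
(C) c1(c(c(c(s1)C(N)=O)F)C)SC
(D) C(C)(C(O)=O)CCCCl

C

[CX3](=O)[NX3] describes a carbonyl carbon bonded to a trivalent nitrogen (an amide).
(A) has a carboxylic acid group (-C(=O)OH) but the carbonyl is bonded to O, not to an NX3 nitrogen.
(B) has a carboxylic acid group (-C(=O)OH) but the carbonyl is bonded to O, not to an NX3 nitrogen.
(C) contains a primary amide (-C(=O)NH2), which satisfies every atom and bond constraint.
(D) has a carboxylic acid group (-C(=O)OH) but the carbonyl is bonded to O, not to an NX3 nitrogen.
So the answer is (C).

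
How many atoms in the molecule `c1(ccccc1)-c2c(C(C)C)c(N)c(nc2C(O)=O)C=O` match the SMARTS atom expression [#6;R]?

Check the 21 heavy atoms by environment: 1× n (aromatic, in 6-ring) → no; 11× c (aromatic, in 6-ring) → match; 5× C (acyclic) → no; 3× O (acyclic) → no; 1× N (acyclic) → no.
That gives 11 matching atoms.

11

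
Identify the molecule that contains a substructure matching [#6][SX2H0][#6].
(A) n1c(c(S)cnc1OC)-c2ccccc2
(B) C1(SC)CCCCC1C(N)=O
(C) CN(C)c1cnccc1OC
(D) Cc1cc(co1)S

[#6][SX2H0][#6] describes an aliphatic sulfur bridging two carbons with no H on the sulfur (a thioether).
(A) has a methoxy ether (-OCH3) but the bridging atom is O, not S.
(B) contains a methylthio ether (-SCH3), which satisfies every atom and bond constraint.
(C) has a methoxy ether (-OCH3) but the bridging atom is O, not S.
(D) has a thiol (-SH) but the sulfur has H1, not H0 bridging two carbons.
So the answer is (B).

B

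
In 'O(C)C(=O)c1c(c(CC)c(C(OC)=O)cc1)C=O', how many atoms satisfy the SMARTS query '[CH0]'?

2

The query [CH0] means: aliphatic carbon with no attached hydrogen.
Check the 18 heavy atoms by environment: 2× c (aromatic, H1) → no; 4× c (aromatic, H0) → no; 1× C (H2) → no; 3× C (H3) → no; 1× C (H1) → no; 5× O (H0) → no; 2× C (H0) → match.
That gives 2 matching atoms.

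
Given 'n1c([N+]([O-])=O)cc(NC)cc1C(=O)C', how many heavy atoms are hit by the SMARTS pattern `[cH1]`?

The query [cH1] means: aromatic carbon bearing exactly one hydrogen.
Check the 14 heavy atoms by environment: 1× n (aromatic, H0) → no; 3× c (aromatic, H0) → no; 2× c (aromatic, H1) → match; 1× N (H1) → no; 2× C (H3) → no; 1× C (H0) → no; 2× O (H0) → no; 1× N (charge +1, H0) → no; 1× O (charge -1, H0) → no.
That gives 2 matching atoms.

2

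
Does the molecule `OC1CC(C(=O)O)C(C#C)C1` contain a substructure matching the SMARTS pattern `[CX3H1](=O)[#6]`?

No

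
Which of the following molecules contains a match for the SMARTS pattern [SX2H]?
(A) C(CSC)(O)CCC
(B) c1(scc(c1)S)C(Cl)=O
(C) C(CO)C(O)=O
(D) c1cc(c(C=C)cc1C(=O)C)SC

[SX2H] describes an aliphatic sulfur with two connections, one being H (a thiol).
(A) has a methylthio ether (-SCH3) but the sulfur has H0 (bonded to two carbons), not H1.
(B) contains a thiol (-SH), which satisfies every atom and bond constraint.
(C) has a hydroxyl group (-OH) but it is an -OH, not an -SH.
(D) has a methylthio ether (-SCH3) but the sulfur has H0 (bonded to two carbons), not H1.
So the answer is (B).

B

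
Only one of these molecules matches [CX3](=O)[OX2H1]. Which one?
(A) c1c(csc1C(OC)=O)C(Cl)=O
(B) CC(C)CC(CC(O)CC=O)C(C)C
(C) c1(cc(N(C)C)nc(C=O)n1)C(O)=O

[CX3](=O)[OX2H1] describes an sp2 carbon double-bonded to O and single-bonded to an -OH oxygen (a carboxylic acid).
(A) has an acyl chloride (-C(=O)Cl) but the carbonyl is bonded to Cl, not to an -OH oxygen.
(B) has an aldehyde (-CHO) but there is no singly-bonded oxygen on the carbonyl carbon.
(C) contains a carboxylic acid group (-C(=O)OH), which satisfies every atom and bond constraint.
So the answer is (C).

C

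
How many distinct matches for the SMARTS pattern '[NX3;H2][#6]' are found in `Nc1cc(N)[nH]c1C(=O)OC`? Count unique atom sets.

[NX3;H2][#6] is the SMARTS for a primary amine: a trivalent nitrogen with two H attached to carbon.
The molecule carries 2 separate instances of a primary amino group (-NH2) meeting every constraint; each maps to a distinct set of atoms, giving 2 matches.

2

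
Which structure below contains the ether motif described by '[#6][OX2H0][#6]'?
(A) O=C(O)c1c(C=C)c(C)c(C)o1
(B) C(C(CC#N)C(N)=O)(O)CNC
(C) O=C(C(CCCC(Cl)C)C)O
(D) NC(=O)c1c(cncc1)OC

D

[#6][OX2H0][#6] describes an aliphatic oxygen bridging two carbons with no H on the oxygen (an ether).
(A) has a carboxylic acid group (-C(=O)OH) but the -OH oxygen has H1; the =O is OX1, not OX2.
(B) has a hydroxyl group (-OH) but the oxygen has H1, not H0 bridging two carbons.
(C) has a carboxylic acid group (-C(=O)OH) but the -OH oxygen has H1; the =O is OX1, not OX2.
(D) contains a methoxy ether (-OCH3), which satisfies every atom and bond constraint.
So the answer is (D).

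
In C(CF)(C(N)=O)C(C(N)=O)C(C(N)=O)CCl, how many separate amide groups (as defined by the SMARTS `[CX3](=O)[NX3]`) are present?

[CX3](=O)[NX3] is the SMARTS for an amide: a carbonyl carbon bonded to a trivalent nitrogen.
The molecule carries 3 separate instances of a primary amide (-C(=O)NH2) meeting every constraint; each maps to a distinct set of atoms, giving 3 matches.

3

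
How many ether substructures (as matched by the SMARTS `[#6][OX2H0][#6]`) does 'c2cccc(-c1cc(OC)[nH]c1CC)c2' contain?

1

[#6][OX2H0][#6] is the SMARTS for an ether: an aliphatic oxygen bridging two carbons with no H on the oxygen.
Exactly one fragment in the molecule meets all constraints, giving 1 match.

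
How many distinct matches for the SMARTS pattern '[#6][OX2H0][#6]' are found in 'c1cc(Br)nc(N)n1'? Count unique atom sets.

0

[#6][OX2H0][#6] is the SMARTS for an ether: an aliphatic oxygen bridging two carbons with no H on the oxygen.
No fragment in the molecule satisfies every constraint, giving 0 matches.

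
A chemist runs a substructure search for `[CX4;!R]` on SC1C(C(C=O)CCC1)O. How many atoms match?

Check the 10 heavy atoms by environment: 6× C (X4, in 6-ring) → no; 1× S (X2, acyclic) → no; 1× C (X3, acyclic) → no; 1× O (X1, acyclic) → no; 1× O (X2, acyclic) → no.
No environment satisfies the query, so 0 matching atoms.

0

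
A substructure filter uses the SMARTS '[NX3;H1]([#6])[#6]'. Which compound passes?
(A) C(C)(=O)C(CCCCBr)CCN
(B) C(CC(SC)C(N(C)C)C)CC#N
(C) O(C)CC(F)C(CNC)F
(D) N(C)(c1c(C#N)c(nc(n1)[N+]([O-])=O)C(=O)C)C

[NX3;H1]([#6])[#6] describes a trivalent nitrogen with one H, bonded to two carbons (a secondary amine).
(A) has a primary amino group (-NH2) but the nitrogen has H2 and only one carbon neighbour.
(B) has a dimethylamino group (-N(CH3)2) but the nitrogen has H0, not H1.
(C) contains an N-methylamino group (-NHCH3), which satisfies every atom and bond constraint.
(D) has a dimethylamino group (-N(CH3)2) but the nitrogen has H0, not H1.
So the answer is (C).

C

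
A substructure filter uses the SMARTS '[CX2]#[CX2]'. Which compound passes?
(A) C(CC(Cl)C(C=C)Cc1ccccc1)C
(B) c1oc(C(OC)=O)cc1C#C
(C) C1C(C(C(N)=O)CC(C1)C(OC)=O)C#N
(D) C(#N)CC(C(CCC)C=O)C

B

[CX2]#[CX2] describes a carbon-carbon triple bond (an alkyne).
(A) has a vinyl group (-CH=CH2) but the C=C is a double bond; both carbons are CX3, not CX2.
(B) contains an ethynyl group (-C#CH), which satisfies every atom and bond constraint.
(C) has a nitrile (-C#N) but the triple bond is C#N, not C#C.
(D) has a nitrile (-C#N) but the triple bond is C#N, not C#C.
So the answer is (B).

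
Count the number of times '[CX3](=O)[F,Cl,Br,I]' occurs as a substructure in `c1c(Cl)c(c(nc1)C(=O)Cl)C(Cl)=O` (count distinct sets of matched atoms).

2

[CX3](=O)[F,Cl,Br,I] is the SMARTS for an acyl halide: a carbonyl carbon bonded to a halogen.
The molecule carries 2 separate instances of an acyl chloride (-C(=O)Cl) meeting every constraint; each maps to a distinct set of atoms, giving 2 matches.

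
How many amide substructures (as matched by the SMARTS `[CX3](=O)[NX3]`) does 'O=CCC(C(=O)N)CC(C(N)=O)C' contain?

2

[CX3](=O)[NX3] is the SMARTS for an amide: a carbonyl carbon bonded to a trivalent nitrogen.
The molecule carries 2 separate instances of a primary amide (-C(=O)NH2) meeting every constraint; each maps to a distinct set of atoms, giving 2 matches.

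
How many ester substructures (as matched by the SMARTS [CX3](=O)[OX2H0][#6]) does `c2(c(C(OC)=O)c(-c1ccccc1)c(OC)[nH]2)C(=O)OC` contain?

2

[CX3](=O)[OX2H0][#6] is the SMARTS for an ester: a carbonyl carbon bonded to an oxygen that is itself bonded to carbon (no H on that O).
The molecule carries 2 separate instances of a methyl-ester group (-C(=O)OCH3) meeting every constraint; each maps to a distinct set of atoms, giving 2 matches.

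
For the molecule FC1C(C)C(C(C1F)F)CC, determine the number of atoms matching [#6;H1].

5

Check the 11 heavy atoms by environment: 5× C (H1) → match; 3× F (H0) → no; 2× C (H3) → no; 1× C (H2) → no.
That gives 5 matching atoms.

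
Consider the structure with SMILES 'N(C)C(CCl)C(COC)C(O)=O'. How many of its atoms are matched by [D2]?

4

The query [D2] means: atom with exactly two heavy-atom neighbours.
Check the 12 heavy atoms by environment: 2× C (D2) → match; 3× C (D3) → no; 1× Cl (D1) → no; 1× O (D2) → match; 2× C (D1) → no; 1× N (D2) → match; 2× O (D1) → no.
Summing the matching environments: 2 + 1 + 1 = 4 matching atoms.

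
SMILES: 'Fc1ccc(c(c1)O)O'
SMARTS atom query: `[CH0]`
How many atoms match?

0

The query [CH0] means: aliphatic carbon with no attached hydrogen.
Check the 9 heavy atoms by environment: 3× c (aromatic, H0) → no; 3× c (aromatic, H1) → no; 1× F (H0) → no; 2× O (H1) → no.
No environment satisfies the query, so 0 matching atoms.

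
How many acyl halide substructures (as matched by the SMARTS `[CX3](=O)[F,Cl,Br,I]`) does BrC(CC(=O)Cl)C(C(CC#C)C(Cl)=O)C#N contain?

[CX3](=O)[F,Cl,Br,I] is the SMARTS for an acyl halide: a carbonyl carbon bonded to a halogen.
The molecule carries 2 separate instances of an acyl chloride (-C(=O)Cl) meeting every constraint; each maps to a distinct set of atoms, giving 2 matches.

2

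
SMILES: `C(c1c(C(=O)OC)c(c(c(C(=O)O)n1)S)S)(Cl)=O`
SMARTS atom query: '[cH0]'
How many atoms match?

The query [cH0] means: aromatic carbon with no attached hydrogen (substituted or ring-fusion).
Check the 18 heavy atoms by environment: 1× n (aromatic, H0) → no; 5× c (aromatic, H0) → match; 2× S (H1) → no; 3× C (H0) → no; 4× O (H0) → no; 1× Cl (H0) → no; 1× O (H1) → no; 1× C (H3) → no.
That gives 5 matching atoms.

5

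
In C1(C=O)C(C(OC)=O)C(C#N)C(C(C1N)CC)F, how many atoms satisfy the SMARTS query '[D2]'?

4

Check the 18 heavy atoms by environment: 7× C (D3) → no; 3× C (D2) → match; 2× C (D1) → no; 2× O (D1) → no; 1× O (D2) → match; 1× F (D1) → no; 2× N (D1) → no.
Summing the matching environments: 3 + 1 = 4 matching atoms.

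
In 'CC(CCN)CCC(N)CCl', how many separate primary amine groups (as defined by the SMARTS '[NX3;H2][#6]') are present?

[NX3;H2][#6] is the SMARTS for a primary amine: a trivalent nitrogen with two H attached to carbon.
The molecule carries 2 separate instances of a primary amino group (-NH2) meeting every constraint; each maps to a distinct set of atoms, giving 2 matches.

2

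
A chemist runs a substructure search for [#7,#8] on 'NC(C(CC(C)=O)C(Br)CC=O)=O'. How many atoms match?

4

The query [#7,#8] means: nitrogen or oxygen (comma = OR).
Check the 13 heavy atoms by environment: 8× C → no; 3× O → match; 1× N → match; 1× Br → no.
Summing the matching environments: 3 + 1 = 4 matching atoms.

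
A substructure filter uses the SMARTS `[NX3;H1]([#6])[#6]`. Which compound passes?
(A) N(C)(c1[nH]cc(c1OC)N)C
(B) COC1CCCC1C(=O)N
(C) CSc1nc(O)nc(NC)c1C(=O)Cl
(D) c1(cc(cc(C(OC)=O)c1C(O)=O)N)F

C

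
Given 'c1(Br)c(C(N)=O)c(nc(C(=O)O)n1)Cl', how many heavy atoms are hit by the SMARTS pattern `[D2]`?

2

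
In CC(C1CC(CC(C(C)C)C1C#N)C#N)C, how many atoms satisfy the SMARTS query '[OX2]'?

0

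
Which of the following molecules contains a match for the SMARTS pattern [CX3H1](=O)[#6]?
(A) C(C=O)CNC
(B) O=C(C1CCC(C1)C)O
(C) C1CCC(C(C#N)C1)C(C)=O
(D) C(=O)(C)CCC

[CX3H1](=O)[#6] describes an sp2 carbon with one H, double-bonded to O and single-bonded to carbon (an aldehyde).
(A) contains an aldehyde (-CHO), which satisfies every atom and bond constraint.
(B) has a carboxylic acid group (-C(=O)OH) but the carbonyl carbon has H0 and is bonded to O, not H1.
(C) has an acetyl/ketone group (-C(=O)CH3) but the carbonyl carbon has H0 (two carbon neighbours), not H1.
(D) has an acetyl/ketone group (-C(=O)CH3) but the carbonyl carbon has H0 (two carbon neighbours), not H1.
So the answer is (A).

A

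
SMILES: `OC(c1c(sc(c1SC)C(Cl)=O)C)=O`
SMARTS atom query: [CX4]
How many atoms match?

Check the 14 heavy atoms by environment: 1× s (aromatic, X2) → no; 4× c (aromatic, X3) → no; 2× C (X3) → no; 2× O (X1) → no; 1× O (X2) → no; 2× C (X4) → match; 1× Cl (X1) → no; 1× S (X2) → no.
That gives 2 matching atoms.

2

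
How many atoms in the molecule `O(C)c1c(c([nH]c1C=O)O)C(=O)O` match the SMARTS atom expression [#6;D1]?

1

The query [#6;D1] means: carbon bonded to exactly one heavy atom.
Check the 13 heavy atoms by environment: 1× n (aromatic, D2) → no; 4× c (aromatic, D3) → no; 1× C (D3) → no; 4× O (D1) → no; 1× O (D2) → no; 1× C (D1) → match; 1× C (D2) → no.
That gives 1 matching atom.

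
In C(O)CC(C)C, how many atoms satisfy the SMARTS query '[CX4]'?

The query [CX4] means: C with X4: aliphatic carbon with exactly 4 total connections (bonds + H).
Check the 6 heavy atoms by environment: 5× C (X4) → match; 1× O (X2) → no.
That gives 5 matching atoms.

5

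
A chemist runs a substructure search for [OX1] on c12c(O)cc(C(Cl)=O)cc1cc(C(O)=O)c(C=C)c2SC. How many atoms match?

The query [OX1] means: aliphatic oxygen with one total connection — typically a carbonyl =O or an oxide.
Check the 21 heavy atoms by environment: 10× c (aromatic, X3) → no; 2× O (X2) → no; 4× C (X3) → no; 2× O (X1) → match; 1× Cl (X1) → no; 1× S (X2) → no; 1× C (X4) → no.
That gives 2 matching atoms.

2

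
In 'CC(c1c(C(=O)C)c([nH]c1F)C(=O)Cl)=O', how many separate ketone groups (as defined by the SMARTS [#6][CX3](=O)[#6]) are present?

[#6][CX3](=O)[#6] is the SMARTS for a ketone: a carbonyl carbon (no H) flanked by two carbons.
The molecule carries 2 separate instances of an acetyl/ketone group (-C(=O)CH3) meeting every constraint; each maps to a distinct set of atoms, giving 2 matches.

2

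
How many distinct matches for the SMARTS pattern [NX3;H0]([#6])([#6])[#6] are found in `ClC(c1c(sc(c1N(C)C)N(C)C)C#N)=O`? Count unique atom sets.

[NX3;H0]([#6])([#6])[#6] is the SMARTS for a tertiary amine: a trivalent nitrogen with no H, bonded to three carbons.
The molecule carries 2 separate instances of a dimethylamino group (-N(CH3)2) meeting every constraint; each maps to a distinct set of atoms, giving 2 matches.

2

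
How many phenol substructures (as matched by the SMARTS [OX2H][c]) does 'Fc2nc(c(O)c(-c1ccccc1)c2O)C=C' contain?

[OX2H][c] is the SMARTS for a phenol: a hydroxyl oxygen attached to an aromatic carbon.
The molecule carries 2 separate instances of a hydroxyl group (-OH) meeting every constraint; each maps to a distinct set of atoms, giving 2 matches.

2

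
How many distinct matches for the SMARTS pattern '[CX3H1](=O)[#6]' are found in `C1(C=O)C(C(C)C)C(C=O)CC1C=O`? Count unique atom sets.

3

[CX3H1](=O)[#6] is the SMARTS for an aldehyde: an sp2 carbon with one H, double-bonded to O and single-bonded to carbon.
The molecule carries 3 separate instances of an aldehyde (-CHO) meeting every constraint; each maps to a distinct set of atoms, giving 3 matches.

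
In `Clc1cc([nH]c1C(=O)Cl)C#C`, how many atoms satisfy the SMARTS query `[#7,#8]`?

2

The query [#7,#8] means: nitrogen or oxygen (comma = OR).
Check the 11 heavy atoms by environment: 1× n (aromatic) → match; 4× c (aromatic) → no; 2× Cl → no; 3× C → no; 1× O → match.
Summing the matching environments: 1 + 1 = 2 matching atoms.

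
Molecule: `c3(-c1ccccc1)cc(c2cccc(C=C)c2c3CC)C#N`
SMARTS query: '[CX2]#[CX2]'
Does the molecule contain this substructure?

The pattern [CX2]#[CX2] describes a carbon-carbon triple bond — an alkyne.
The closest candidate here is a vinyl group (-CH=CH2), but the C=C is a double bond; both carbons are CX3, not CX2. No other fragment satisfies the full query, so there is no match.

No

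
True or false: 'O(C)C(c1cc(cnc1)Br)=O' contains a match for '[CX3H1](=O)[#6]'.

False

The pattern [CX3H1](=O)[#6] describes an sp2 carbon with one H, double-bonded to O and single-bonded to carbon — an aldehyde.
The closest candidate here is a methyl-ester group (-C(=O)OCH3), but the carbonyl carbon has H0, not H1. No other fragment satisfies the full query, so there is no match.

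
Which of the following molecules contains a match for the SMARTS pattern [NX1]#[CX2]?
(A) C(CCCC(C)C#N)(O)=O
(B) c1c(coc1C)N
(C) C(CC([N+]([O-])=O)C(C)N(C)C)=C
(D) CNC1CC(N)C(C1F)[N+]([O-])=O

A

[NX1]#[CX2] describes a nitrogen triple-bonded to a two-connected carbon (a nitrile).
(A) contains a nitrile (-C#N), which satisfies every atom and bond constraint.
(B) has a primary amino group (-NH2) but the nitrogen is NX3 (three connections), not NX1 triple-bonded.
(C) has a nitro group (-[N+](=O)[O-]) but there is no C#N triple bond.
(D) has a primary amino group (-NH2) but the nitrogen is NX3 (three connections), not NX1 triple-bonded.
So the answer is (A).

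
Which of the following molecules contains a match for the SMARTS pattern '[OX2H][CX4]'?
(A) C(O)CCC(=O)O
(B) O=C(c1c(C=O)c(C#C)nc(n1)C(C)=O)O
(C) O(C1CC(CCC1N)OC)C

A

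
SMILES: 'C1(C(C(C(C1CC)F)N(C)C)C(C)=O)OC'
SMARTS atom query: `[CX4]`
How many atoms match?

11

The query [CX4] means: C with X4: aliphatic carbon with exactly 4 total connections (bonds + H).
Check the 16 heavy atoms by environment: 11× C (X4) → match; 1× N (X3) → no; 1× F (X1) → no; 1× O (X2) → no; 1× C (X3) → no; 1× O (X1) → no.
That gives 11 matching atoms.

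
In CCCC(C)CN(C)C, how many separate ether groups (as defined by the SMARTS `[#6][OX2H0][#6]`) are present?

0

[#6][OX2H0][#6] is the SMARTS for an ether: an aliphatic oxygen bridging two carbons with no H on the oxygen.
No fragment in the molecule satisfies every constraint, giving 0 matches.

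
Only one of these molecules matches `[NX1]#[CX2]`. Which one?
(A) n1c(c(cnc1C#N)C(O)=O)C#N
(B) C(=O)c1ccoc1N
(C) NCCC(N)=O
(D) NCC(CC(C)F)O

[NX1]#[CX2] describes a nitrogen triple-bonded to a two-connected carbon (a nitrile).
(A) contains a nitrile (-C#N), which satisfies every atom and bond constraint.
(B) has a primary amino group (-NH2) but the nitrogen is NX3 (three connections), not NX1 triple-bonded.
(C) has a primary amino group (-NH2) but the nitrogen is NX3 (three connections), not NX1 triple-bonded.
(D) has a primary amino group (-NH2) but the nitrogen is NX3 (three connections), not NX1 triple-bonded.
So the answer is (A).

A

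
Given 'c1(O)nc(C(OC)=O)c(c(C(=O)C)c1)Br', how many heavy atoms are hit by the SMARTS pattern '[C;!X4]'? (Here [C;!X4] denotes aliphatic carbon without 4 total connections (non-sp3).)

The query [C;!X4] means: aliphatic carbon that does not have four total connections.
Check the 15 heavy atoms by environment: 1× n (aromatic, X2) → no; 5× c (aromatic, X3) → no; 2× C (X3) → match; 2× O (X1) → no; 2× C (X4) → no; 1× Br (X1) → no; 2× O (X2) → no.
That gives 2 matching atoms.

2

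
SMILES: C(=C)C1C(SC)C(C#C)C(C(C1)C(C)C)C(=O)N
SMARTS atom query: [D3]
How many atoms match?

7

Check the 18 heavy atoms by environment: 7× C (D3) → match; 3× C (D2) → no; 5× C (D1) → no; 1× S (D2) → no; 1× O (D1) → no; 1× N (D1) → no.
That gives 7 matching atoms.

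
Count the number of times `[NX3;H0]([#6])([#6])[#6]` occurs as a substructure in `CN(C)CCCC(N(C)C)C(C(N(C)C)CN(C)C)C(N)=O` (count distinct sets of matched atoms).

4

[NX3;H0]([#6])([#6])[#6] is the SMARTS for a tertiary amine: a trivalent nitrogen with no H, bonded to three carbons.
The molecule carries 4 separate instances of a dimethylamino group (-N(CH3)2) meeting every constraint; each maps to a distinct set of atoms, giving 4 matches.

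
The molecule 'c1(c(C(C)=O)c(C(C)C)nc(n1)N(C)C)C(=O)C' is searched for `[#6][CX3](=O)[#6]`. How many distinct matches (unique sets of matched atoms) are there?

2

[#6][CX3](=O)[#6] is the SMARTS for a ketone: a carbonyl carbon (no H) flanked by two carbons.
The molecule carries 2 separate instances of an acetyl/ketone group (-C(=O)CH3) meeting every constraint; each maps to a distinct set of atoms, giving 2 matches.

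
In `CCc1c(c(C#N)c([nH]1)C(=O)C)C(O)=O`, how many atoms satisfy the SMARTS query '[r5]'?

The query [r5] means: r5 matches atoms in a five-membered ring.
Check the 15 heavy atoms by environment: 1× n (aromatic, in 5-ring) → match; 4× c (aromatic, in 5-ring) → match; 6× C (acyclic) → no; 1× N (acyclic) → no; 3× O (acyclic) → no.
Summing the matching environments: 1 + 4 = 5 matching atoms.

5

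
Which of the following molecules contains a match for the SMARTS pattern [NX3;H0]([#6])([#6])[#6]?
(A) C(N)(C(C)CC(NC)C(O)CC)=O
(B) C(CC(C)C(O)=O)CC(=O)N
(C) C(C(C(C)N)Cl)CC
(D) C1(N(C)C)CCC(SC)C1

D

[NX3;H0]([#6])([#6])[#6] describes a trivalent nitrogen with no H, bonded to three carbons (a tertiary amine).
(A) has a primary amide (-C(=O)NH2) but the amide nitrogen has H2 and only one carbon neighbour.
(B) has a primary amide (-C(=O)NH2) but the amide nitrogen has H2 and only one carbon neighbour.
(C) has a primary amino group (-NH2) but the nitrogen has H2, not H0 with three carbons.
(D) contains a dimethylamino group (-N(CH3)2), which satisfies every atom and bond constraint.
So the answer is (D).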